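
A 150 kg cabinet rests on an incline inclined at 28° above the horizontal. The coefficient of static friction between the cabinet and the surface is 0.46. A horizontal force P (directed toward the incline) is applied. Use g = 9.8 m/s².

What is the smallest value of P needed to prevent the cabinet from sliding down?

The cabinet tends to slide down (tan θ > μ_s), so at the point of impending slip friction acts up-slope at its limit: f = μ_s N.
Perpendicular to the incline: N = m g cos θ + P sin θ.
Along the incline: P cos θ + μ_s N = m g sin θ, i.e. P cos θ + μ_s (m g cos θ + P sin θ) = m g sin θ.
Solving, P (cos θ + μ_s sin θ) = m g (sin θ − μ_s cos θ), so P = 1470×0.06332/1.099 = 84.7 N.

P_min ≈ 84.7 N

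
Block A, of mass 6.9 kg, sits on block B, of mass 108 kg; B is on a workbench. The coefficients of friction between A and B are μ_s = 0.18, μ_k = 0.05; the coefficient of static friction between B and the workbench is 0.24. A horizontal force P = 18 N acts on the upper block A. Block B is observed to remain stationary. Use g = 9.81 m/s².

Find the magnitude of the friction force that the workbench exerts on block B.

f ≈ 3.38 N

The normal force B exerts on A is simply A's weight, N₁ = 67.69 N.
So the A–B interface can sustain at most μ_s N₁ = 12.18 N of static friction.
Since P = 18 N > 12.18 N, A slides on B; the A–B friction is kinetic: f₁ = μ_k N₁ = 0.05×67.69 = 3.38 N.
B experiences an equal 3.38 N forward from A (third law). B is in equilibrium, so the floor supplies f₂ = 3.38 N of static friction (limit μ_s(m_A+m_B)g = 270.5 N, not exceeded).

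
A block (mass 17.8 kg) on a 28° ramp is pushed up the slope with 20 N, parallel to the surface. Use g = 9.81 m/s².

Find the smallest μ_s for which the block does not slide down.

μ_s,min ≈ 0.402

N = m g cos θ = 154.2 N.
Friction must make up the shortfall along the incline: f = m g sin θ − P = 81.98 − 20 = 61.98 N.
At the threshold f = μ_s N, so μ_s,min = 61.98/154.2 = 0.402.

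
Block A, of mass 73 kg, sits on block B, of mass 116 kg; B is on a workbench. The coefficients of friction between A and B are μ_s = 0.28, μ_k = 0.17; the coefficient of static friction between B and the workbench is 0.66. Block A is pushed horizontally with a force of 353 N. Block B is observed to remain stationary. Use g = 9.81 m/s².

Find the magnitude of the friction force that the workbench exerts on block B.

The normal force B exerts on A is simply A's weight, N₁ = 716.1 N.
Maximum static friction on A from B: μ_s N₁ = 0.28×716.1 = 200.5 N.
P = 353 N exceeds that limit, so A slips over B and the interface friction becomes kinetic: f₁ = μ_k N₁ = 0.17×716.1 = 122 N.
By Newton's third law B feels 122 N forward from A. With B stationary, the floor's static friction on B balances it: f₂ = 122 N (well within μ_s(m_A+m_B)g = 1224 N).

f ≈ 122 N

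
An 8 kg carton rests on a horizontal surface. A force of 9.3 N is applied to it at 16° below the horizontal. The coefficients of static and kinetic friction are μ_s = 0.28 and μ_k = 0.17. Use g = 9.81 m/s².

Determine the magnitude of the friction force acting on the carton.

f ≈ 8.94 N

Vertical equilibrium gives N = m g + P sin α = 81.04 N.
The horizontal driving force is P cos α = 8.94 N, so equilibrium needs friction f = 8.94 N.
The static-friction limit is μ_s N = 22.69 N.
Since 8.94 N does not exceed the limit, the carton stays at rest and f = 8.94 N.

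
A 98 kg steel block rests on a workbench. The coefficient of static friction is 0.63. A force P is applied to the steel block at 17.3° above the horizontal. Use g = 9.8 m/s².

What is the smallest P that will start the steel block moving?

N = m g − P sin α (the pull lifts the steel block).
At impending slip, P cos α = μ_s N = μ_s (m g − P sin α).
Solving: P (cos α + μ_s sin α) = μ_s m g → P = 0.63×960/(cos 17.3° + 0.63 sin 17.3°) = 605/1.142 = 530 N.

P ≈ 530 N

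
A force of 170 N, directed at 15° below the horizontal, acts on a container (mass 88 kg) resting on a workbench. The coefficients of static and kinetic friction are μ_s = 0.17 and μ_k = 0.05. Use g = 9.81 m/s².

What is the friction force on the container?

f ≈ 45.4 N

The vertical component of P adds to the normal force: N = m g + P sin α = 863.3 + 44 = 907.3 N.
Horizontally, friction must balance P cos α = 164.2 N.
The static-friction limit is μ_s N = 154.2 N.
The required friction exceeds μ_s N, so the container moves and f = μ_k N = 45.4 N.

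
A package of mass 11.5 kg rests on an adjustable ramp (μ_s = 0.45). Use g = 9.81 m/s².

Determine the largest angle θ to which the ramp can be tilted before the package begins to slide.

At the slip threshold, m g sin θ = μ_s · m g cos θ, so tan θ = μ_s.
θ_max = arctan(0.45) = 24.2°.

θ_max ≈ 24.2°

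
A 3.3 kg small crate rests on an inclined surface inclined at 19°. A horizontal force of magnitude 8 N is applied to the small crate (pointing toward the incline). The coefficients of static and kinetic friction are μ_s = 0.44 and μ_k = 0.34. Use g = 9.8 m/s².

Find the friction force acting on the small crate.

f ≈ 2.96 N (up the incline)

Normal direction: N = m g cos θ + P sin θ = 33.18 N.
Parallel to the incline: P cos θ − m g sin θ = 7.564 − 10.53 = -2.965 N; the friction needed to balance this is 2.965 N acting up the slope.
The limit of static friction is μ_s N = 14.6 N.
|f_req| = 2.965 ≤ 14.6 N → the small crate is in equilibrium; friction equals the required value.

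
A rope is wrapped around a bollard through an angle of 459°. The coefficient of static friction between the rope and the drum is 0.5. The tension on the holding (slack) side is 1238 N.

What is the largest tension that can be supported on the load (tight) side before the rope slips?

T_max ≈ 68000 N

At impending slip the capstan equation gives T₂/T₁ = e^{μβ} with β in radians.
β = 459° × π/180 = 8.011 rad.
e^{μβ} = e^{0.5×8.011} = 54.9.
T₂ = T₁ · e^{μβ} = 1238 × 54.9 = 68000 N.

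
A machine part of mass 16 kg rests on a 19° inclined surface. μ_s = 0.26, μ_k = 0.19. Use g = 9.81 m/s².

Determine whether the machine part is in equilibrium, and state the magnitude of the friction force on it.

N = m g cos θ = 148 N.
Down-slope weight component: m g sin θ = 51.1 N.
μ_s N = 38.6 N.
51.1 > 38.6 N, so it slides; kinetic friction f = μ_k N = 0.19×148 = 28.2 N.

f ≈ 28.2 N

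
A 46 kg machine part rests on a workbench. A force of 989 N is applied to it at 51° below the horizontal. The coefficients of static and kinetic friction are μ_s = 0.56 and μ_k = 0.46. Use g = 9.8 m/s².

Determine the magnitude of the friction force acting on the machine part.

f ≈ 622 N

Vertical equilibrium gives N = m g + P sin α = 1219 N.
Horizontally, friction must balance P cos α = 622.4 N.
μ_s N = 0.56 × 1219 = 682.9 N.
Since 622.4 N does not exceed the limit, the machine part stays at rest and f = 622 N.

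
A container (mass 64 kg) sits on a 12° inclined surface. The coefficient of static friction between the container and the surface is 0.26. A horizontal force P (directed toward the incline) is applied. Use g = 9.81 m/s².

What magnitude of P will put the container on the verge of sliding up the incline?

At impending motion up the slope, friction acts down-slope at its limit: f = μ_s N.
Perpendicular to the incline: N = m g cos θ + P sin θ.
Along the incline: P cos θ = m g sin θ + μ_s N = m g sin θ + μ_s (m g cos θ + P sin θ).
Solving, P (cos θ − μ_s sin θ) = m g (sin θ + μ_s cos θ), so P = 64×9.81×(sin 12° + 0.26 cos 12°)/(cos 12° − 0.26 sin 12°) = 628×0.4622/0.9241 = 314 N.

P ≈ 314 N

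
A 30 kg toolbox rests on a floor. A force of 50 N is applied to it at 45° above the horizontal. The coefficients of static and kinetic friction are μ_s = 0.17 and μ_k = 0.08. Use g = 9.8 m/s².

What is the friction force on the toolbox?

f ≈ 35.4 N

Vertical equilibrium gives N = m g − P sin α = 258.6 N.
The horizontal driving force is P cos α = 35.36 N, so equilibrium needs friction f = 35.36 N.
μ_s N = 0.17 × 258.6 = 43.97 N.
35.36 ≤ 43.97 N → static; friction equals the required 35.4 N.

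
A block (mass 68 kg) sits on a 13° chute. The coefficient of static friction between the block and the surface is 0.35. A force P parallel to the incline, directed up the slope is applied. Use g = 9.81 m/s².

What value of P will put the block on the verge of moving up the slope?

P ≈ 378 N

At impending motion up the slope, friction acts down-slope at its limit: f = μ_s N.
P is parallel to the surface, so N = m g cos θ = 650 N.
Along the incline: P = m g sin θ + μ_s N = 150 + 0.35×650 = 378 N.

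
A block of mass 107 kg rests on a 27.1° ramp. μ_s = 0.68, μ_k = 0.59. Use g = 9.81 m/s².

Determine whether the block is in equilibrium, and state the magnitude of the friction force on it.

f ≈ 478 N

N = m g cos θ = 934 N.
Down-slope weight component: m g sin θ = 478 N.
μ_s N = 635 N.
478 ≤ 635 N, so it stays put; friction = 478 N.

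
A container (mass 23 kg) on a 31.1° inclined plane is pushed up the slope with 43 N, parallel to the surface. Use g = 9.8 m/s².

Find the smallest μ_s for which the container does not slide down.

N = m g cos θ = 193 N.
Friction must make up the shortfall along the incline: f = m g sin θ − P = 116.4 − 43 = 73.43 N.
At the threshold f = μ_s N, so μ_s,min = 73.43/193 = 0.38.

μ_s,min ≈ 0.38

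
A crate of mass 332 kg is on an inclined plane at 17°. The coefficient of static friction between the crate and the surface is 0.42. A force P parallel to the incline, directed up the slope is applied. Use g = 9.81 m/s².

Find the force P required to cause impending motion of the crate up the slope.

P ≈ 2260 N

At impending motion up the slope, friction acts down-slope at its limit: f = μ_s N.
P is parallel to the surface, so N = m g cos θ = 3110 N.
Along the incline: P = m g sin θ + μ_s N = 952 + 0.42×3110 = 2260 N.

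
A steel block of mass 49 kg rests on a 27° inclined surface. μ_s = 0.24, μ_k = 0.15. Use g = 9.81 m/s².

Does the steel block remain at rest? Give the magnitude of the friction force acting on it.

f ≈ 64.2 N

N = m g cos θ = 428 N.
Down-slope weight component: m g sin θ = 218 N.
μ_s N = 103 N.
218 > 103 N, so it slides; kinetic friction f = μ_k N = 0.15×428 = 64.2 N.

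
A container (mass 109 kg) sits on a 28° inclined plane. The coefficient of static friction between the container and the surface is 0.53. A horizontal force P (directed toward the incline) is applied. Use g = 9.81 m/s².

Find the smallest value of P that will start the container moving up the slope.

P ≈ 1580 N

At impending motion up the slope, friction acts down-slope at its limit: f = μ_s N.
Perpendicular to the incline: N = m g cos θ + P sin θ.
Along the incline: P cos θ = m g sin θ + μ_s N = m g sin θ + μ_s (m g cos θ + P sin θ).
Solving, P (cos θ − μ_s sin θ) = m g (sin θ + μ_s cos θ), so P = 109×9.81×(sin 28° + 0.53 cos 28°)/(cos 28° − 0.53 sin 28°) = 1070×0.9374/0.6341 = 1580 N.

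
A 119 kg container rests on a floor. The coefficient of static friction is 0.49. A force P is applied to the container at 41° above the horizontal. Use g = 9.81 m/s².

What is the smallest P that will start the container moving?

N = m g − P sin α (the pull lifts the container).
At impending slip, P cos α = μ_s N = μ_s (m g − P sin α).
Solving: P (cos α + μ_s sin α) = μ_s m g → P = 0.49×1170/(cos 41° + 0.49 sin 41°) = 572/1.076 = 532 N.

P ≈ 532 N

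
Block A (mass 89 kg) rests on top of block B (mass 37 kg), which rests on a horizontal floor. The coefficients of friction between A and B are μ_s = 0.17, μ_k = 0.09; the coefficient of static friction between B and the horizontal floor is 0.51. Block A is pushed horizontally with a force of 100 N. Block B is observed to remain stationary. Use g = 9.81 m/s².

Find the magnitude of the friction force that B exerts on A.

f ≈ 100 N

The normal force B exerts on A is simply A's weight, N₁ = 873.1 N.
So the A–B interface can sustain at most μ_s N₁ = 148.4 N of static friction.
Since P = 100 N ≤ 148.4 N, A does not slip on B; friction on A equals P = 100 N.
By Newton's third law B feels 100 N forward from A. With B stationary, the floor's static friction on B balances it: f₂ = 100 N (well within μ_s(m_A+m_B)g = 630.4 N).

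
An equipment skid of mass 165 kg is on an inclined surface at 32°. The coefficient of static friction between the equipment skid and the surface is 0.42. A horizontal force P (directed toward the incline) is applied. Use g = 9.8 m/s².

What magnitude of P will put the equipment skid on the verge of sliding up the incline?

At impending motion up the slope, friction acts down-slope at its limit: f = μ_s N.
Perpendicular to the incline: N = m g cos θ + P sin θ.
Along the incline: P cos θ = m g sin θ + μ_s N = m g sin θ + μ_s (m g cos θ + P sin θ).
Solving, P (cos θ − μ_s sin θ) = m g (sin θ + μ_s cos θ), so P = 165×9.8×(sin 32° + 0.42 cos 32°)/(cos 32° − 0.42 sin 32°) = 1620×0.8861/0.6255 = 2290 N.

P ≈ 2290 N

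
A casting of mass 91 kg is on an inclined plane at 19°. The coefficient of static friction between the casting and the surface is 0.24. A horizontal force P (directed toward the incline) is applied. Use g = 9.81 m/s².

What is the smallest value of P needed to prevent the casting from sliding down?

P_min ≈ 86 N

The casting tends to slide down (tan θ > μ_s), so at the point of impending slip friction acts up-slope at its limit: f = μ_s N.
Perpendicular to the incline: N = m g cos θ + P sin θ.
Along the incline: P cos θ + μ_s N = m g sin θ, i.e. P cos θ + μ_s (m g cos θ + P sin θ) = m g sin θ.
Solving, P (cos θ + μ_s sin θ) = m g (sin θ − μ_s cos θ), so P = 893×0.09864/1.024 = 86 N.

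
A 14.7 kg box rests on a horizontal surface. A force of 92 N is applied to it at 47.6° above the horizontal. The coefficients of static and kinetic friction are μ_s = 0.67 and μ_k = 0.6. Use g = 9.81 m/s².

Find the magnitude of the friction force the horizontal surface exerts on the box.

N = m g − P sin α = 144.2 − 92×sin 47.6° = 76.27 N.
The horizontal driving force is P cos α = 62.04 N, so equilibrium needs friction f = 62.04 N.
μ_s N = 0.67 × 76.27 = 51.1 N.
62.04 > 51.1 N → the box slides; f = μ_k N = 0.6×76.27 = 45.8 N.

f ≈ 45.8 N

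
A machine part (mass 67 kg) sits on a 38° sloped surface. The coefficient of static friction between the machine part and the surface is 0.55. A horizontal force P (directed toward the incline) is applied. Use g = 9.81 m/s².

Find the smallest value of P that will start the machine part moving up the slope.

At impending motion up the slope, friction acts down-slope at its limit: f = μ_s N.
Perpendicular to the incline: N = m g cos θ + P sin θ.
Along the incline: P cos θ = m g sin θ + μ_s N = m g sin θ + μ_s (m g cos θ + P sin θ).
Solving, P (cos θ − μ_s sin θ) = m g (sin θ + μ_s cos θ), so P = 67×9.81×(sin 38° + 0.55 cos 38°)/(cos 38° − 0.55 sin 38°) = 657×1.049/0.4494 = 1530 N.

P ≈ 1530 N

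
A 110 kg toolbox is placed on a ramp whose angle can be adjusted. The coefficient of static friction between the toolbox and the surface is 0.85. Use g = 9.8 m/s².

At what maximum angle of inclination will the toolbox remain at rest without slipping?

At the slip threshold, m g sin θ = μ_s · m g cos θ, so tan θ = μ_s.
θ_max = arctan(0.85) = 40.4°.

θ_max ≈ 40.4°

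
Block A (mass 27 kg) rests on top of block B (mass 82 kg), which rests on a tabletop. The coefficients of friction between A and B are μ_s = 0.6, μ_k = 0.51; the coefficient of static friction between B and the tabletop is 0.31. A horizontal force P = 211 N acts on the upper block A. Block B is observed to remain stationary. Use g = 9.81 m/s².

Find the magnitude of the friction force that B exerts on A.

f ≈ 135 N

The normal force B exerts on A is simply A's weight, N₁ = 264.9 N.
Maximum static friction on A from B: μ_s N₁ = 0.6×264.9 = 158.9 N.
P = 211 N exceeds that limit, so A slips over B and the interface friction becomes kinetic: f₁ = μ_k N₁ = 0.51×264.9 = 135 N.
By Newton's third law B feels 135 N forward from A. With B stationary, the floor's static friction on B balances it: f₂ = 135 N (well within μ_s(m_A+m_B)g = 331.5 N).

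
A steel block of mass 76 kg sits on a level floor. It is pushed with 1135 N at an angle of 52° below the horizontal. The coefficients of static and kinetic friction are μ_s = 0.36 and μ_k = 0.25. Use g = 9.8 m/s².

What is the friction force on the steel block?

Vertical equilibrium gives N = m g + P sin α = 1639 N.
For equilibrium, f = P cos α = 1135×cos 52° = 698.8 N.
μ_s N = 0.36 × 1639 = 590.1 N.
698.8 > 590.1 N → the steel block slides; f = μ_k N = 0.25×1639 = 410 N.

f ≈ 410 N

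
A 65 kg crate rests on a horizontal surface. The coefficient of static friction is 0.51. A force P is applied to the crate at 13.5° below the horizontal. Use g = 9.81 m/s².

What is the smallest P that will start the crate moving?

P ≈ 381 N

N = m g + P sin α (the push presses the crate into the horizontal surface).
At impending slip, P cos α = μ_s N = μ_s (m g + P sin α).
Solving: P (cos α − μ_s sin α) = μ_s m g → P = 0.51×638/(cos 13.5° − 0.51 sin 13.5°) = 325/0.8533 = 381 N.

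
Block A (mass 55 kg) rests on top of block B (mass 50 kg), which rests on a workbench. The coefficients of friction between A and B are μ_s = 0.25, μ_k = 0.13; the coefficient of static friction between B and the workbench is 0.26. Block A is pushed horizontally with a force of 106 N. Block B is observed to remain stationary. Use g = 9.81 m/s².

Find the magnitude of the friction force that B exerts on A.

Normal force at the A–B interface: N₁ = m_A g = 539.6 N.
So the A–B interface can sustain at most μ_s N₁ = 134.9 N of static friction.
P = 106 N is within that limit, so A and B move together (both at rest); the A–B friction is simply f₁ = P = 106 N.
By Newton's third law B feels 106 N forward from A. With B stationary, the floor's static friction on B balances it: f₂ = 106 N (well within μ_s(m_A+m_B)g = 267.8 N).

f ≈ 106 N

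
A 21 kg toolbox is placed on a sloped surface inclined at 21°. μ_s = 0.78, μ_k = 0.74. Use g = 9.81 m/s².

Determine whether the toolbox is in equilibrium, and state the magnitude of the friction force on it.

f ≈ 73.8 N

N = m g cos θ = 192 N.
Down-slope weight component: m g sin θ = 73.8 N.
μ_s N = 150 N.
73.8 ≤ 150 N, so it stays put; friction = 73.8 N.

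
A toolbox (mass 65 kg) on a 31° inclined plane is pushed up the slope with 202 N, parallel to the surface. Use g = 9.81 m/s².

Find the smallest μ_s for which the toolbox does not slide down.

N = m g cos θ = 546.6 N.
Friction must make up the shortfall along the incline: f = m g sin θ − P = 328.4 − 202 = 126.4 N.
At the threshold f = μ_s N, so μ_s,min = 126.4/546.6 = 0.231.

μ_s,min ≈ 0.231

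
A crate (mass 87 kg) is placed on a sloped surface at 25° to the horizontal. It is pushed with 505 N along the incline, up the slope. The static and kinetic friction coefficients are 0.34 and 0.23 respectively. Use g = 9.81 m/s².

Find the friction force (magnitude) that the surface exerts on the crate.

Normal force: N = m g cos θ = 87 × 9.81 × cos 25° = 773.5 N.
For equilibrium along the incline the friction force must supply f = m g sin θ − P = 360.7 − 505 = -144.3 N (positive meaning up-slope).
Static friction can supply at most μ_s N = 263 N.
Since |-144.3| ≤ 263 N, the crate remains in static equilibrium and friction takes exactly the required value.

f ≈ 144 N (down the incline)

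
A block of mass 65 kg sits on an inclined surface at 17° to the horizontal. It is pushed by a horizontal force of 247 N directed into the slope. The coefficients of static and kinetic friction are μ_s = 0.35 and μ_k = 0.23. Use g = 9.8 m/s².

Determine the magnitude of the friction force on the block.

f ≈ 50 N (down the incline)

The horizontal push has a component P sin θ into the surface, so N = m g cos θ + P sin θ = 609.2 + 72.22 = 681.4 N.
Along the incline, the net driving force (taking up-slope positive) is P cos θ − m g sin θ = 236.2 − 186.2 = 49.97 N, so equilibrium requires friction f = -49.97 N (down-slope).
The limit of static friction is μ_s N = 238.5 N.
Since 49.97 N is within the 238.5 N limit, the block stays put and friction is exactly 50 N.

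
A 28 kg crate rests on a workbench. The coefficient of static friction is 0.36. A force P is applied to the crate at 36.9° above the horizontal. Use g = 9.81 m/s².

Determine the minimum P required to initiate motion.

P ≈ 97.3 N

N = m g − P sin α (the pull lifts the crate).
At impending slip, P cos α = μ_s N = μ_s (m g − P sin α).
Solving: P (cos α + μ_s sin α) = μ_s m g → P = 0.36×275/(cos 36.9° + 0.36 sin 36.9°) = 98.9/1.016 = 97.3 N.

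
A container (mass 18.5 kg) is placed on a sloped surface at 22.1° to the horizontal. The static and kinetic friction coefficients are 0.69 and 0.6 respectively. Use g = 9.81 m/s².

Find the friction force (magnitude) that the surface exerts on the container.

f ≈ 68.3 N (up the incline)

Perpendicular to the surface, N = m g cos θ = 18.5·9.81·cos 22.1° = 168.2 N.
Along the slope the weight component is m g sin θ = 68.28 N; friction must supply exactly this, acting up-slope.
Maximum static friction available: μ_s N = 0.69 × 168.2 = 116 N.
Since |68.28| ≤ 116 N, static friction is sufficient; f equals the required value, not μ_s N.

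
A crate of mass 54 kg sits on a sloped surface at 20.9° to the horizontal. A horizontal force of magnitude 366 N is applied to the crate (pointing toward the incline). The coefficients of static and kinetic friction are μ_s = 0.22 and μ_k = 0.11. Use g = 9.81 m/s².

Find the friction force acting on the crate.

f ≈ 68.8 N (down the incline)

The horizontal push has a component P sin θ into the surface, so N = m g cos θ + P sin θ = 494.9 + 130.6 = 625.5 N.
Along the incline, the net driving force (taking up-slope positive) is P cos θ − m g sin θ = 341.9 − 189 = 152.9 N, so equilibrium requires friction f = -152.9 N (down-slope).
Maximum static friction: μ_s N = 0.22 × 625.5 = 137.6 N.
The required 152.9 N exceeds the static limit, so the crate slides up-slope and f = μ_k N = 0.11×625.5 = 68.8 N.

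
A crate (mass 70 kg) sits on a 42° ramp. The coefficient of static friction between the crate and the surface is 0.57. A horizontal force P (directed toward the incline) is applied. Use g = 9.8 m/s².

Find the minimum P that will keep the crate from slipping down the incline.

P_min ≈ 150 N

The crate tends to slide down (tan θ > μ_s), so at the point of impending slip friction acts up-slope at its limit: f = μ_s N.
Perpendicular to the incline: N = m g cos θ + P sin θ.
Along the incline: P cos θ + μ_s N = m g sin θ, i.e. P cos θ + μ_s (m g cos θ + P sin θ) = m g sin θ.
Solving, P (cos θ + μ_s sin θ) = m g (sin θ − μ_s cos θ), so P = 686×0.2455/1.125 = 150 N.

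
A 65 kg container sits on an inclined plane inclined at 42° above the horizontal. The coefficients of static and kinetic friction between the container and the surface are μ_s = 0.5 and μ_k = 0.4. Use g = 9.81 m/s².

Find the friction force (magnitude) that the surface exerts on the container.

f ≈ 190 N (up the incline)

The normal reaction is N = m g cos θ = 473.9 N.
For equilibrium along the incline, friction must balance the weight component: f = m g sin θ = 426.7 N up the slope.
Maximum static friction available: μ_s N = 0.5 × 473.9 = 236.9 N.
|426.7| exceeds 236.9 N, so the container slips down-slope; friction is kinetic, f = μ_k N = 0.4×473.9 = 190 N.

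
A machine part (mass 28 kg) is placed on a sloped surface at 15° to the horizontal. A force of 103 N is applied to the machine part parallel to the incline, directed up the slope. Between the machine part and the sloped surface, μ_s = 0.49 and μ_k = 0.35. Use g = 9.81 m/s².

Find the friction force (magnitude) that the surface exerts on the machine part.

f ≈ 31.9 N (down the incline)

Perpendicular to the surface, N = m g cos θ = 28·9.81·cos 15° = 265.3 N.
Parallel to the incline, ΣF = 0 gives f = m g sin θ − P = 71.09 − 103 = -31.91 N (up-slope positive).
Maximum static friction available: μ_s N = 0.49 × 265.3 = 130 N.
Since |-31.91| ≤ 130 N, no slip — friction simply equals what equilibrium demands.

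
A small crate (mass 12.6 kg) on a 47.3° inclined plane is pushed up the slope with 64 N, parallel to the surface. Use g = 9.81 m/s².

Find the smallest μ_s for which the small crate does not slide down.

μ_s,min ≈ 0.32

N = m g cos θ = 83.82 N.
Friction must make up the shortfall along the incline: f = m g sin θ − P = 90.84 − 64 = 26.84 N.
At the threshold f = μ_s N, so μ_s,min = 26.84/83.82 = 0.32.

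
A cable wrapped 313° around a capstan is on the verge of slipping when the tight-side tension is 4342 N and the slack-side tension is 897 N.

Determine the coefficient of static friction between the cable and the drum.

μ ≈ 0.289

T₂/T₁ = e^{μβ} → μ = ln(T₂/T₁)/β.
β = 313° = 5.463 rad.
μ = ln(4342/897)/5.463 = ln(4.841)/5.463 = 0.289.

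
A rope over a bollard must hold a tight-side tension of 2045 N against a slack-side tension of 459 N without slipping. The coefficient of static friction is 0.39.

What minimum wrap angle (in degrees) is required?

T₂/T₁ = e^{μβ} → β = ln(T₂/T₁)/μ.
β = ln(2045/459)/0.39 = 1.494/0.39 = 3.831 rad.
In degrees: β = 3.831 × 180/π = 220°.

β_min ≈ 220°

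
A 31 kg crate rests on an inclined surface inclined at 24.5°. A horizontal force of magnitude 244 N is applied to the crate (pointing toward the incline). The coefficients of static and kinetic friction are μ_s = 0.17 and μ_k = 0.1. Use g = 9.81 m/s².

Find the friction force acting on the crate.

f ≈ 37.8 N (down the incline)

Normal direction: N = m g cos θ + P sin θ = 377.9 N.
Parallel to the incline: P cos θ − m g sin θ = 222 − 126.1 = 95.92 N; the friction needed to balance this is 95.92 N acting down the slope.
Maximum static friction: μ_s N = 0.17 × 377.9 = 64.25 N.
|f_req| = 95.92 > 64.25 N → the crate slides up the incline; f = μ_k N = 0.1 × 377.9 = 37.8 N.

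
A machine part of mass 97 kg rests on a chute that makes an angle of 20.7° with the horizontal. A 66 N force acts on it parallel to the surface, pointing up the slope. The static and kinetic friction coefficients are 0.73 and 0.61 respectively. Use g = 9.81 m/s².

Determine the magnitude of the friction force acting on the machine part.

The normal reaction is N = m g cos θ = 890.1 N.
For equilibrium along the incline the friction force must supply f = m g sin θ − P = 336.4 − 66 = 270.4 N (positive meaning up-slope).
The static-friction ceiling is μ_s N = 0.73 × 890.1 = 649.8 N.
Since |270.4| ≤ 649.8 N, static friction is sufficient; f equals the required value, not μ_s N.

f ≈ 270 N (up the incline)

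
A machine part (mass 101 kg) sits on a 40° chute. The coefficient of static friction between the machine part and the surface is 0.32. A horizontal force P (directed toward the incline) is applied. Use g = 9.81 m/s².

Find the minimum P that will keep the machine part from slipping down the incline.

The machine part tends to slide down (tan θ > μ_s), so at the point of impending slip friction acts up-slope at its limit: f = μ_s N.
Perpendicular to the incline: N = m g cos θ + P sin θ.
Along the incline: P cos θ + μ_s N = m g sin θ, i.e. P cos θ + μ_s (m g cos θ + P sin θ) = m g sin θ.
Solving, P (cos θ + μ_s sin θ) = m g (sin θ − μ_s cos θ), so P = 991×0.3977/0.9717 = 405 N.

P_min ≈ 405 N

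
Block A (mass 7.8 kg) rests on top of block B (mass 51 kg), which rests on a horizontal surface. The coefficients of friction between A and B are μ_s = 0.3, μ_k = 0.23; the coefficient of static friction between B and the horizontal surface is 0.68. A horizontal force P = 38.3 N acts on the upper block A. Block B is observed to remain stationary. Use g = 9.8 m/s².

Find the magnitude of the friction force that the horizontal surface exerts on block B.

The normal force B exerts on A is simply A's weight, N₁ = 76.44 N.
Maximum static friction on A from B: μ_s N₁ = 0.3×76.44 = 22.93 N.
Since P = 38.3 N > 22.93 N, A slides on B; the A–B friction is kinetic: f₁ = μ_k N₁ = 0.23×76.44 = 17.6 N.
B experiences an equal 17.6 N forward from A (third law). B is in equilibrium, so the floor supplies f₂ = 17.6 N of static friction (limit μ_s(m_A+m_B)g = 391.8 N, not exceeded).

f ≈ 17.6 N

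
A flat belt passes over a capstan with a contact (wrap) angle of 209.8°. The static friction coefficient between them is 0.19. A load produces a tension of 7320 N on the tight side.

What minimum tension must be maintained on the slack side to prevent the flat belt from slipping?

T_min ≈ 3650 N

Capstan equation at impending slip: T_tight/T_slack = e^{μβ}.
β = 209.8° = 3.662 rad; e^{μβ} = e^{0.19×3.662} = 2.005.
T_slack = T_tight / e^{μβ} = 7320 / 2.005 = 3650 N.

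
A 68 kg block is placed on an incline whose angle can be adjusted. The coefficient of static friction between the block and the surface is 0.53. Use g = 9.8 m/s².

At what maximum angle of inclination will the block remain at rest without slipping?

θ_max ≈ 27.9°

At the slip threshold, m g sin θ = μ_s · m g cos θ, so tan θ = μ_s.
θ_max = arctan(0.53) = 27.9°.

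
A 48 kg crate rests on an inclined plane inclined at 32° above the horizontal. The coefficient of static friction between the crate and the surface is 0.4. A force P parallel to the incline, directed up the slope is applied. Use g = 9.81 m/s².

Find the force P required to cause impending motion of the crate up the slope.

At impending motion up the slope, friction acts down-slope at its limit: f = μ_s N.
P is parallel to the surface, so N = m g cos θ = 399 N.
Along the incline: P = m g sin θ + μ_s N = 250 + 0.4×399 = 409 N.

P ≈ 409 N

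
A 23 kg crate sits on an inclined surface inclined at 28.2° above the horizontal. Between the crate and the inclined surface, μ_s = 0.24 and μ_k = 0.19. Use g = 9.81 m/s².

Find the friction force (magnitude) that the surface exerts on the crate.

f ≈ 37.8 N (up the incline)

Normal force: N = m g cos θ = 23 × 9.81 × cos 28.2° = 198.8 N.
Along the slope the weight component is m g sin θ = 106.6 N; friction must supply exactly this, acting up-slope.
The static-friction ceiling is μ_s N = 0.24 × 198.8 = 47.72 N.
|106.6| exceeds 47.72 N, so the crate slips down-slope; friction is kinetic, f = μ_k N = 0.19×198.8 = 37.8 N.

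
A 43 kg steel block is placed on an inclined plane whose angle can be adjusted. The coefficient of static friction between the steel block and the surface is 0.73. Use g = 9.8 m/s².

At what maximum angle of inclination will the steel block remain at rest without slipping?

θ_max ≈ 36.1°

At the slip threshold, m g sin θ = μ_s · m g cos θ, so tan θ = μ_s.
θ_max = arctan(0.73) = 36.1°.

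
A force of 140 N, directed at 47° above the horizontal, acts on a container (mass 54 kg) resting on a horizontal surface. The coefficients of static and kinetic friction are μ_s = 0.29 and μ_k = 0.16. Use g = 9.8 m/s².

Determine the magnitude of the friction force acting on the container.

f ≈ 95.5 N

Vertical equilibrium gives N = m g − P sin α = 426.8 N.
The horizontal driving force is P cos α = 95.48 N, so equilibrium needs friction f = 95.48 N.
μ_s N = 0.29 × 426.8 = 123.8 N.
Since 95.48 N does not exceed the limit, the container stays at rest and f = 95.5 N.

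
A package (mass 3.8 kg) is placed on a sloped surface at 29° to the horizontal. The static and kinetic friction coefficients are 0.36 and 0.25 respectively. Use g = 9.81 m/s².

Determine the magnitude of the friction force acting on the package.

f ≈ 8.15 N (up the incline)

The normal reaction is N = m g cos θ = 32.6 N.
Along the slope the weight component is m g sin θ = 18.07 N; friction must supply exactly this, acting up-slope.
Maximum static friction available: μ_s N = 0.36 × 32.6 = 11.74 N.
Since |18.07| > 11.74 N, static friction cannot hold it; the package slides down the incline and kinetic friction applies: f = μ_k N = 0.25 × 32.6 = 8.15 N.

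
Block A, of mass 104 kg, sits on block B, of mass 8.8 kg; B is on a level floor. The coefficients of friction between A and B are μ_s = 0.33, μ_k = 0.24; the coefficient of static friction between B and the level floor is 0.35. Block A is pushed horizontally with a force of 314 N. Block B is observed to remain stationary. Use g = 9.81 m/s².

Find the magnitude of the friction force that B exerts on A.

f ≈ 314 N

Between the blocks, N₁ = m_A g = 1020 N.
Maximum static friction on A from B: μ_s N₁ = 0.33×1020 = 336.7 N.
Since P = 314 N ≤ 336.7 N, A does not slip on B; friction on A equals P = 314 N.
B experiences an equal 314 N forward from A (third law). B is in equilibrium, so the floor supplies f₂ = 314 N of static friction (limit μ_s(m_A+m_B)g = 387.3 N, not exceeded).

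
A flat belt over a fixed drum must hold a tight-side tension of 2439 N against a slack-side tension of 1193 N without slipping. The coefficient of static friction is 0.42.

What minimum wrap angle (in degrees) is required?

β_min ≈ 97.6°

T₂/T₁ = e^{μβ} → β = ln(T₂/T₁)/μ.
β = ln(2439/1193)/0.42 = 0.7151/0.42 = 1.703 rad.
In degrees: β = 1.703 × 180/π = 97.6°.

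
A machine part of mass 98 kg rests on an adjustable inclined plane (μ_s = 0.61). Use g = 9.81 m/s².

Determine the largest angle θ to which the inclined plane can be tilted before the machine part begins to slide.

θ_max ≈ 31.4°

At the slip threshold, m g sin θ = μ_s · m g cos θ, so tan θ = μ_s.
θ_max = arctan(0.61) = 31.4°.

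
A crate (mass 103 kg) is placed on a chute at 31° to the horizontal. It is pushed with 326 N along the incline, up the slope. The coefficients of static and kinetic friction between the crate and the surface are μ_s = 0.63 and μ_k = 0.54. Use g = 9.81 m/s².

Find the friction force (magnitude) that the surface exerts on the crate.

f ≈ 194 N (up the incline)

The normal reaction is N = m g cos θ = 866.1 N.
Parallel to the incline, ΣF = 0 gives f = m g sin θ − P = 520.4 − 326 = 194.4 N (up-slope positive).
The static-friction ceiling is μ_s N = 0.63 × 866.1 = 545.6 N.
Since |194.4| ≤ 545.6 N, the crate remains in static equilibrium and friction takes exactly the required value.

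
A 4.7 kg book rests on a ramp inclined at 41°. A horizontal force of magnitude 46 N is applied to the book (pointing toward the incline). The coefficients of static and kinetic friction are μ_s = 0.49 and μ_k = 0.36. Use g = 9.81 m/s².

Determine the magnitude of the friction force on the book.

Normal direction: N = m g cos θ + P sin θ = 64.98 N.
Along the incline, the net driving force (taking up-slope positive) is P cos θ − m g sin θ = 34.72 − 30.25 = 4.468 N, so equilibrium requires friction f = -4.468 N (down-slope).
Maximum static friction: μ_s N = 0.49 × 64.98 = 31.84 N.
Since 4.468 N is within the 31.84 N limit, the book stays put and friction is exactly 4.47 N.

f ≈ 4.47 N (down the incline)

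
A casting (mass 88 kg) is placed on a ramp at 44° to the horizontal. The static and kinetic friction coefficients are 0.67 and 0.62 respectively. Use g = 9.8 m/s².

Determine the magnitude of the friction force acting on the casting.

Normal force: N = m g cos θ = 88 × 9.8 × cos 44° = 620.4 N.
For equilibrium along the incline, friction must balance the weight component: f = m g sin θ = 599.1 N up the slope.
Maximum static friction available: μ_s N = 0.67 × 620.4 = 415.6 N.
|599.1| exceeds 415.6 N, so the casting slips down-slope; friction is kinetic, f = μ_k N = 0.62×620.4 = 385 N.

f ≈ 385 N (up the incline)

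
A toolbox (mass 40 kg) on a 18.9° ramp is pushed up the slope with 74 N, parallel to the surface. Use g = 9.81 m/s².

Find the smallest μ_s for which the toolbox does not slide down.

N = m g cos θ = 371.2 N.
Friction must make up the shortfall along the incline: f = m g sin θ − P = 127.1 − 74 = 53.11 N.
At the threshold f = μ_s N, so μ_s,min = 53.11/371.2 = 0.143.

μ_s,min ≈ 0.143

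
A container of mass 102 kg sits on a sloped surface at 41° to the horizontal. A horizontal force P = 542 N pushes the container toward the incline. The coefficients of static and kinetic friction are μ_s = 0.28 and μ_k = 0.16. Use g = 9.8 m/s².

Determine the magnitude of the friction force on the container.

Normal direction: N = m g cos θ + P sin θ = 1110 N.
Along the incline, the net driving force (taking up-slope positive) is P cos θ − m g sin θ = 409.1 − 655.8 = -246.7 N, so equilibrium requires friction f = 246.7 N (up-slope).
The limit of static friction is μ_s N = 310.8 N.
Since 246.7 N is within the 310.8 N limit, the container stays put and friction is exactly 247 N.

f ≈ 247 N (up the incline)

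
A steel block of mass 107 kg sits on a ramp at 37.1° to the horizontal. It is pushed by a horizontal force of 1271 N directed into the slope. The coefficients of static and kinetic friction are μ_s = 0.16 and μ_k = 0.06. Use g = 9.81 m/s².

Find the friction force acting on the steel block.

f ≈ 96.2 N (down the incline)

Normal direction: N = m g cos θ + P sin θ = 1604 N.
Parallel to the incline: P cos θ − m g sin θ = 1014 − 633.2 = 380.6 N; the friction needed to balance this is 380.6 N acting down the slope.
Maximum static friction: μ_s N = 0.16 × 1604 = 256.6 N.
|f_req| = 380.6 > 256.6 N → the steel block slides up the incline; f = μ_k N = 0.06 × 1604 = 96.2 N.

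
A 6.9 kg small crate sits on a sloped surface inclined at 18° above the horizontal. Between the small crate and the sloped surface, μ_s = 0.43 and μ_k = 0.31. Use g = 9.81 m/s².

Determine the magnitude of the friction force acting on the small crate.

f ≈ 20.9 N (up the incline)

Normal force: N = m g cos θ = 6.9 × 9.81 × cos 18° = 64.38 N.
For equilibrium along the incline, friction must balance the weight component: f = m g sin θ = 20.92 N up the slope.
Static friction can supply at most μ_s N = 27.68 N.
Since |20.92| ≤ 27.68 N, static friction is sufficient; f equals the required value, not μ_s N.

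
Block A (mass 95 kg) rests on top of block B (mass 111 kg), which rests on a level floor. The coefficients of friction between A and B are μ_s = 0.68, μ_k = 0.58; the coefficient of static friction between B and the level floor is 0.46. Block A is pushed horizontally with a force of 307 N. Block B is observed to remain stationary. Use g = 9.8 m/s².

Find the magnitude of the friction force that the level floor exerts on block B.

f ≈ 307 N

Normal force at the A–B interface: N₁ = m_A g = 931 N.
Maximum static friction on A from B: μ_s N₁ = 0.68×931 = 633.1 N.
P = 307 N is within that limit, so A and B move together (both at rest); the A–B friction is simply f₁ = P = 307 N.
By Newton's third law B feels 307 N forward from A. With B stationary, the floor's static friction on B balances it: f₂ = 307 N (well within μ_s(m_A+m_B)g = 928.6 N).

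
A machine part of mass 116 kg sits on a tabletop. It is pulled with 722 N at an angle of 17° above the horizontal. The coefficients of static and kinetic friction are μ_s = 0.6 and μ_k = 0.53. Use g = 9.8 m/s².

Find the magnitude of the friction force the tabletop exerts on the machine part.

The vertical component of P reduces the normal force: N = m g − P sin α = 1137 − 211.1 = 925.7 N.
The horizontal driving force is P cos α = 690.5 N, so equilibrium needs friction f = 690.5 N.
μ_s N = 0.6 × 925.7 = 555.4 N.
690.5 > 555.4 N → the machine part slides; f = μ_k N = 0.53×925.7 = 491 N.

f ≈ 491 N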